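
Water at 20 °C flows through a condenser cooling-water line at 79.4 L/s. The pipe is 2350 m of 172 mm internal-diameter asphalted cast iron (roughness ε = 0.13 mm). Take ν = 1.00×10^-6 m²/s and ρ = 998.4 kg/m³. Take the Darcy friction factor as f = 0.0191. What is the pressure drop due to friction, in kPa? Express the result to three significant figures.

Δp ≈ 1520 kPa

V = 4Q/(πD²) = 4·0.0794/(π·0.172²) = 3.417 m/s
h_f = f(L/D)V²/(2g) = 0.01910·(2350/0.172)·3.417²/(2·9.81) = 155.3 m
Δp = ρg·h_f = 998.4·9.81·155.3 = 1521 kPa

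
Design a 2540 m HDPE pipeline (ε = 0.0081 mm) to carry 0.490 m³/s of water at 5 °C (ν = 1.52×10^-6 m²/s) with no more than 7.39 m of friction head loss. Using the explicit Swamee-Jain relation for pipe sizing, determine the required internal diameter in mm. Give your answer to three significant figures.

D ≈ 620 mm

Swamee-Jain (Type III): D = 0.66·[ε^1.25·(LQ²/(gh_f))^4.75 + ν·Q^9.4·(L/(gh_f))^5.2]^0.04
LQ²/(gh_f) = 8.412; L/(gh_f) = 35.04
Term 1 = ε^1.25·(…)^4.75 = 0.0107; Term 2 = ν·Q^9.4·(…)^5.2 = 0.200
D = 0.66·(0.0107 + 0.200)^0.04 = 0.6201 m = 620 mm
Check: V = 1.62 m/s, Re = 6.62×10^5, f = 0.01271, h_f = 6.98 m ≈ 7.39 m ✓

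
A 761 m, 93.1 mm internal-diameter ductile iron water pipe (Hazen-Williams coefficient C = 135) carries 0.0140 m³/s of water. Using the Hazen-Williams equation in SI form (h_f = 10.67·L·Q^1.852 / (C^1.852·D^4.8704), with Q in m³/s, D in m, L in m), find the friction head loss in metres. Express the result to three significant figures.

h_f = 10.67·761·0.0140^1.852 / (135^1.852·0.0931^4.8704) = 35.68 m

h_f ≈ 35.7 m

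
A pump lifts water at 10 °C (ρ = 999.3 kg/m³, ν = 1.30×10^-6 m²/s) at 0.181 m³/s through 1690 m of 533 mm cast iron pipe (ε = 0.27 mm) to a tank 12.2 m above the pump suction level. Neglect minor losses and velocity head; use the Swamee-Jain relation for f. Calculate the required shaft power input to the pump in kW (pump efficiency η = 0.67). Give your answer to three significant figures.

V = 4Q/(πD²) = 0.8112 m/s; Re = 3.33×10^5; ε/D = 5.07×10^-4; f = 0.01824
h_f = f(L/D)V²/2g = 1.940 m
Total head H = z + h_f = 12.2 + 1.940 = 14.14 m
P_hyd = ρgQH = 999.3·9.81·0.181·14.14 = 25.09 kW
P_shaft = P_hyd/η = 25.09/0.67 = 37.45 kW

P_shaft ≈ 37.4 kW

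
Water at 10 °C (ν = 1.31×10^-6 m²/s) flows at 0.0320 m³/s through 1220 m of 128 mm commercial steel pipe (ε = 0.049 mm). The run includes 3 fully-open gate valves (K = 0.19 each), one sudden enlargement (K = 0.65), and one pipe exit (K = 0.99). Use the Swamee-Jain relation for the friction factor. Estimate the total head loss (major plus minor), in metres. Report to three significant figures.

V = 4Q/(πD²) = 2.487 m/s; V²/2g = 0.3152 m
Re = 2.43×10^5, ε/D = 3.83×10^-4 → f = 0.01794 (Swamee-Jain)
Major: h_f = f(L/D)·V²/2g = 0.01794·9531·0.3152 = 53.91 m
Minor: ΣK = 2.21; h_m = ΣK·V²/2g = 0.6966 m
Total H_L = 53.91 + 0.6966 = 54.60 m

H_L ≈ 54.6 m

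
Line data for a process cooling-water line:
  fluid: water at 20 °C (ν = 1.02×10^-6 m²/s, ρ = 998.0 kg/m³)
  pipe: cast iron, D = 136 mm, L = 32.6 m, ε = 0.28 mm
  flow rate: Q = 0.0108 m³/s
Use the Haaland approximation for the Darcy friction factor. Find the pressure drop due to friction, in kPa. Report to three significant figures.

V = 4Q/(πD²) = 4·0.0108/(π·0.136²) = 0.7435 m/s
Re = VD/ν = 0.7435·0.136/1.02×10^-6 = 9.91×10^4 → turbulent
ε/D = 0.28/136 = 0.00206
Haaland: f = 0.02514
h_f = f(L/D)V²/(2g) = 0.02514·(32.6/0.136)·0.7435²/(2·9.81) = 0.1698 m
Δp = ρg·h_f = 998.0·9.81·0.1698 = 1.662 kPa

Δp ≈ 1.66 kPa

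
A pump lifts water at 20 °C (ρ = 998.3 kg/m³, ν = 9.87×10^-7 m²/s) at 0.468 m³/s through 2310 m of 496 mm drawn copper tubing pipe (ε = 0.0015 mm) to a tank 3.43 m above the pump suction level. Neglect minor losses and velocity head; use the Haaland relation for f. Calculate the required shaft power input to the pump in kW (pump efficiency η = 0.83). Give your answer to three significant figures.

P_shaft ≈ 106 kW

V = 4Q/(πD²) = 2.422 m/s; Re = 1.22×10^6; ε/D = 3.02×10^-6; f = 0.01127
h_f = f(L/D)V²/2g = 15.69 m
Total head H = z + h_f = 3.43 + 15.69 = 19.12 m
P_hyd = ρgQH = 998.3·9.81·0.468·19.12 = 87.65 kW
P_shaft = P_hyd/η = 87.65/0.83 = 105.6 kW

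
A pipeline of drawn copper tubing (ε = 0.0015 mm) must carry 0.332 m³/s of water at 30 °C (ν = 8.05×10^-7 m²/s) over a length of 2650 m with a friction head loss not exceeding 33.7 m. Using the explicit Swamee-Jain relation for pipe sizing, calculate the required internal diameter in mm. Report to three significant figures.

Swamee-Jain (Type III): D = 0.66·[ε^1.25·(LQ²/(gh_f))^4.75 + ν·Q^9.4·(L/(gh_f))^5.2]^0.04
LQ²/(gh_f) = 0.8835; L/(gh_f) = 8.016
Term 1 = ε^1.25·(…)^4.75 = 2.92×10^-8; Term 2 = ν·Q^9.4·(…)^5.2 = 1.27×10^-6
D = 0.66·(2.92×10^-8 + 1.27×10^-6)^0.04 = 0.3838 m = 384 mm
Check: V = 2.87 m/s, Re = 1.37×10^6, f = 0.01114, h_f = 32.3 m ≈ 33.7 m ✓

D ≈ 384 mm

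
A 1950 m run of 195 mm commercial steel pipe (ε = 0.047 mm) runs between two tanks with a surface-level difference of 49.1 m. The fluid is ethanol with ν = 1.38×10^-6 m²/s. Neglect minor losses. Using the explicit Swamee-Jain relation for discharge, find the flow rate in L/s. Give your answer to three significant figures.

Swamee-Jain (Type II): Q = -0.965·√(gD⁵h_f/L)·ln[ε/(3.7D) + √(3.17ν²L/(gD³h_f))]
√(gD⁵h_f/L) = √(9.81·0.195⁵·49.1/1950) = 0.008345
ε/(3.7D) = 6.51×10^-5; √(3.17ν²L/(gD³h_f)) = 5.74×10^-5
Q = -0.965·0.008345·ln(1.226×10^-4) = 0.07254 m³/s
Check: V = 2.43 m/s, Re = 3.43×10^5, f = 0.01641, h_f = 49.3 m ≈ 49.1 m ✓

Q ≈ 72.5 L/s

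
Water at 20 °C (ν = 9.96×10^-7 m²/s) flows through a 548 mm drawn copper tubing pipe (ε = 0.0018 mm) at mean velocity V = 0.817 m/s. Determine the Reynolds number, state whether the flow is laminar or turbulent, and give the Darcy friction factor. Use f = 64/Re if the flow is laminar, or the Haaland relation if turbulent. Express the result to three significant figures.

Re = VD/ν = 0.8170·0.548/9.96×10^-7 = 4.50×10^5
Re > 4000 → turbulent; ε/D = 3.28×10^-6
Haaland: f = 0.01335

Re ≈ 4.50×10^5; turbulent; f ≈ 0.0133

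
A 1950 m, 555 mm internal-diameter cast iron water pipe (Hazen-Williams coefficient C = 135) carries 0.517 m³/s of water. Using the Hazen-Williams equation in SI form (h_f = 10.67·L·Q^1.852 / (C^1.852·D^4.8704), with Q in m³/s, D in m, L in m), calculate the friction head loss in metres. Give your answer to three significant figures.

h_f = 10.67·1950·0.517^1.852 / (135^1.852·0.555^4.8704) = 12.23 m

h_f ≈ 12.2 m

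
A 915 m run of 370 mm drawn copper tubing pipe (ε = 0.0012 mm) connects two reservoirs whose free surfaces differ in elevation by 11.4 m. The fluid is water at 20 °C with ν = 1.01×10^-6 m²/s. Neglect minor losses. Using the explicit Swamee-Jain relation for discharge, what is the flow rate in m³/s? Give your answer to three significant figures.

Q ≈ 0.299 m³/s

Swamee-Jain (Type II): Q = -0.965·√(gD⁵h_f/L)·ln[ε/(3.7D) + √(3.17ν²L/(gD³h_f))]
√(gD⁵h_f/L) = √(9.81·0.370⁵·11.4/915) = 0.02911
ε/(3.7D) = 8.77×10^-7; √(3.17ν²L/(gD³h_f)) = 2.29×10^-5
Q = -0.965·0.02911·ln(2.373×10^-5) = 0.2992 m³/s
Check: V = 2.78 m/s, Re = 1.02×10^6, f = 0.01165, h_f = 11.4 m ≈ 11.4 m ✓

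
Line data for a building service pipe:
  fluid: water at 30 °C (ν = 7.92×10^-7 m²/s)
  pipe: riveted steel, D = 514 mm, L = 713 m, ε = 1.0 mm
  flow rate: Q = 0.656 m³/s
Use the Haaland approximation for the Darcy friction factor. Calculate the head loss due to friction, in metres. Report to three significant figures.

h_f ≈ 16.5 m

V = 4Q/(πD²) = 4·0.656/(π·0.514²) = 3.161 m/s
Re = VD/ν = 3.161·0.514/7.92×10^-7 = 2.05×10^6 → turbulent
ε/D = 1.0/514 = 0.00195
Haaland: f = 0.02338
h_f = f(L/D)V²/(2g) = 0.02338·(713/0.514)·3.161²/(2·9.81) = 16.52 m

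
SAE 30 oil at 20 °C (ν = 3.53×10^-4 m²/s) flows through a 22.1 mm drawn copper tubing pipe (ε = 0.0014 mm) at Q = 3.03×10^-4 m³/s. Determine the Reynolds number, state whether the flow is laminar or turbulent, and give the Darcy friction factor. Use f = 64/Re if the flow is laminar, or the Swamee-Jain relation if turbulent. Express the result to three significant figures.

Re ≈ 49.5; laminar; f = 64/Re ≈ 1.29

V = 4Q/(πD²) = 0.7899 m/s
Re = VD/ν = 0.7899·0.0221/3.53×10^-4 = 49.5
Re < 2300 → laminar → f = 64/Re = 1.294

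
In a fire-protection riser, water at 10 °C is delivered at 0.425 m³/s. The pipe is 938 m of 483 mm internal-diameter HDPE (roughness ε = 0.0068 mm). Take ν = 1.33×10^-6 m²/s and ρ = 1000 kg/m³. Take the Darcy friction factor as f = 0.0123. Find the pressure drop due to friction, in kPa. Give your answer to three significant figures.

Δp ≈ 64.3 kPa

V = 4Q/(πD²) = 4·0.425/(π·0.483²) = 2.320 m/s
h_f = f(L/D)V²/(2g) = 0.01230·(938/0.483)·2.320²/(2·9.81) = 6.550 m
Δp = ρg·h_f = 1000·9.81·6.550 = 64.26 kPa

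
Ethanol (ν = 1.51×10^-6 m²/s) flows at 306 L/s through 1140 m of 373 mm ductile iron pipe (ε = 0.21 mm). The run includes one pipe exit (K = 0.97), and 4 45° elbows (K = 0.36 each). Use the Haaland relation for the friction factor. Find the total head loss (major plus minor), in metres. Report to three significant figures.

H_L ≈ 22.7 m

V = 4Q/(πD²) = 2.800 m/s; V²/2g = 0.3997 m
Re = 6.92×10^5, ε/D = 5.63×10^-4 → f = 0.01776 (Haaland)
Major: h_f = f(L/D)·V²/2g = 0.01776·3056·0.3997 = 21.70 m
Minor: ΣK = 2.41; h_m = ΣK·V²/2g = 0.9633 m
Total H_L = 21.70 + 0.9633 = 22.66 m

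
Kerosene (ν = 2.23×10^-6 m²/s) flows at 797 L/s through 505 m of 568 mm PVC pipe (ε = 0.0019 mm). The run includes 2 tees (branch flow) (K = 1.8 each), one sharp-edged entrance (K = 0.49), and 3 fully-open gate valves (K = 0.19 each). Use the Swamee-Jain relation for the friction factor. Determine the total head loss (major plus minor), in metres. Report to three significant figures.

H_L ≈ 7.79 m

V = 4Q/(πD²) = 3.145 m/s; V²/2g = 0.5042 m
Re = 8.01×10^5, ε/D = 3.35×10^-6 → f = 0.01213 (Swamee-Jain)
Major: h_f = f(L/D)·V²/2g = 0.01213·889.1·0.5042 = 5.436 m
Minor: ΣK = 4.66; h_m = ΣK·V²/2g = 2.350 m
Total H_L = 5.436 + 2.350 = 7.786 m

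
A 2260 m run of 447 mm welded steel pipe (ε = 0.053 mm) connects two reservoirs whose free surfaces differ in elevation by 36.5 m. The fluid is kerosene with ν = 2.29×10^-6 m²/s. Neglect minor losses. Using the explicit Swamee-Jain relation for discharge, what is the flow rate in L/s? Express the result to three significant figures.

Swamee-Jain (Type II): Q = -0.965·√(gD⁵h_f/L)·ln[ε/(3.7D) + √(3.17ν²L/(gD³h_f))]
√(gD⁵h_f/L) = √(9.81·0.447⁵·36.5/2260) = 0.05317
ε/(3.7D) = 3.20×10^-5; √(3.17ν²L/(gD³h_f)) = 3.43×10^-5
Q = -0.965·0.05317·ln(6.632×10^-5) = 0.4937 m³/s
Check: V = 3.15 m/s, Re = 6.14×10^5, f = 0.01437, h_f = 36.7 m ≈ 36.5 m ✓

Q ≈ 494 L/s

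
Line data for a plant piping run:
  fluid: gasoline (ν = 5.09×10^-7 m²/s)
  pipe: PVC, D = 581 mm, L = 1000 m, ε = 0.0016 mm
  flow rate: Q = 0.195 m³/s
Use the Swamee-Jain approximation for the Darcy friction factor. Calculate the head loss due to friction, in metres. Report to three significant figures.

V = 4Q/(πD²) = 4·0.195/(π·0.581²) = 0.7355 m/s
Re = VD/ν = 0.7355·0.581/5.09×10^-7 = 8.40×10^5 → turbulent
ε/D = 0.0016/581 = 2.75×10^-6
Swamee-Jain: f = 0.01202
h_f = f(L/D)V²/(2g) = 0.01202·(1000/0.581)·0.7355²/(2·9.81) = 0.5704 m

h_f ≈ 0.570 m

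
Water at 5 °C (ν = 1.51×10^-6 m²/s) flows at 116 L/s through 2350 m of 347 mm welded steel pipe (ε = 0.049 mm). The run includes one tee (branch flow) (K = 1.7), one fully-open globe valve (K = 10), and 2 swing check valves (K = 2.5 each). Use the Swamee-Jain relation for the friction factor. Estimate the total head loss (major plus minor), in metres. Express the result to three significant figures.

H_L ≈ 9.56 m

V = 4Q/(πD²) = 1.227 m/s; V²/2g = 0.07669 m
Re = 2.82×10^5, ε/D = 1.41×10^-4 → f = 0.01594 (Swamee-Jain)
Major: h_f = f(L/D)·V²/2g = 0.01594·6772·0.07669 = 8.279 m
Minor: ΣK = 16.7; h_m = ΣK·V²/2g = 1.281 m
Total H_L = 8.279 + 1.281 = 9.559 m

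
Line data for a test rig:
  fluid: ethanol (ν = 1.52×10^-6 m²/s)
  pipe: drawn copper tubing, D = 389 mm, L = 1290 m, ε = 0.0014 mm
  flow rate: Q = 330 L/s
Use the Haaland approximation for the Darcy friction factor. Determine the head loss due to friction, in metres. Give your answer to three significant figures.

V = 4Q/(πD²) = 4·0.330/(π·0.389²) = 2.777 m/s
Re = VD/ν = 2.777·0.389/1.52×10^-6 = 7.11×10^5 → turbulent
ε/D = 0.0014/389 = 3.60×10^-6
Haaland: f = 0.01233
h_f = f(L/D)V²/(2g) = 0.01233·(1290/0.389)·2.777²/(2·9.81) = 16.07 m

h_f ≈ 16.1 m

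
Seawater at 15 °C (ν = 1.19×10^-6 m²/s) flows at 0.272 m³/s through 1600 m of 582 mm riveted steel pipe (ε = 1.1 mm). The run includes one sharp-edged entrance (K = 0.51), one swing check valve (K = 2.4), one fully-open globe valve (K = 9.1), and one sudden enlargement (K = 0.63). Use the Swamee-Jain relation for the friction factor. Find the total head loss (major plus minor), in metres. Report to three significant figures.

V = 4Q/(πD²) = 1.022 m/s; V²/2g = 0.05328 m
Re = 5.00×10^5, ε/D = 0.00189 → f = 0.02357 (Swamee-Jain)
Major: h_f = f(L/D)·V²/2g = 0.02357·2749·0.05328 = 3.452 m
Minor: ΣK = 12.6; h_m = ΣK·V²/2g = 0.6735 m
Total H_L = 3.452 + 0.6735 = 4.126 m

H_L ≈ 4.13 m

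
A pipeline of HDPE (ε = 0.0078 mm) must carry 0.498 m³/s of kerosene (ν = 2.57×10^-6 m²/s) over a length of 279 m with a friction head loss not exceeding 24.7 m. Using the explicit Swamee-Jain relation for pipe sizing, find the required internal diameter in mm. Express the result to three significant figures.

Swamee-Jain (Type III): D = 0.66·[ε^1.25·(LQ²/(gh_f))^4.75 + ν·Q^9.4·(L/(gh_f))^5.2]^0.04
LQ²/(gh_f) = 0.2856; L/(gh_f) = 1.151
Term 1 = ε^1.25·(…)^4.75 = 1.07×10^-9; Term 2 = ν·Q^9.4·(…)^5.2 = 7.63×10^-9
D = 0.66·(1.07×10^-9 + 7.63×10^-9)^0.04 = 0.3141 m = 314 mm
Check: V = 6.43 m/s, Re = 7.85×10^5, f = 0.01260, h_f = 23.5 m ≈ 24.7 m ✓

D ≈ 314 mm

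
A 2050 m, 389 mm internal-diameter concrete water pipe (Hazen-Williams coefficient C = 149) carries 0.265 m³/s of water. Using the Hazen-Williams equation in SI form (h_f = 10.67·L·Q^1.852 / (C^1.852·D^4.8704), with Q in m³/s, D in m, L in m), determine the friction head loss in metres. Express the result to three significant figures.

h_f = 10.67·2050·0.265^1.852 / (149^1.852·0.389^4.8704) = 17.54 m

h_f ≈ 17.5 m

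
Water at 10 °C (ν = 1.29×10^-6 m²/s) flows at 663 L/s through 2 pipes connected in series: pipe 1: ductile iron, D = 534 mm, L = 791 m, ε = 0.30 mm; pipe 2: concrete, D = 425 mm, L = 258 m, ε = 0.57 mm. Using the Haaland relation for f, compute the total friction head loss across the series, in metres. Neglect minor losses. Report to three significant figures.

H ≈ 26.0 m

Pipe 1: V = 2.960 m/s, Re = 1.23×10^6, ε/D = 5.62×10^-4, f = 0.01751, h_1 = f(L/D)V²/2g = 11.59 m
Pipe 2: V = 4.674 m/s, Re = 1.54×10^6, ε/D = 0.00134, f = 0.02130, h_2 = f(L/D)V²/2g = 14.40 m
Series → Q common, losses add: H = Σh = 25.98 m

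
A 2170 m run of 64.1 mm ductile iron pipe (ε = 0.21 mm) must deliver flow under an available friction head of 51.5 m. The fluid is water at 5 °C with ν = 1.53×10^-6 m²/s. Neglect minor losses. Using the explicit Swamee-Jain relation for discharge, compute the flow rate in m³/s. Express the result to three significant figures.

Swamee-Jain (Type II): Q = -0.965·√(gD⁵h_f/L)·ln[ε/(3.7D) + √(3.17ν²L/(gD³h_f))]
√(gD⁵h_f/L) = √(9.81·0.0641⁵·51.5/2170) = 5.019×10^-4
ε/(3.7D) = 8.85×10^-4; √(3.17ν²L/(gD³h_f)) = 3.48×10^-4
Q = -0.965·5.019×10^-4·ln(0.001233) = 0.003244 m³/s
Check: V = 1.01 m/s, Re = 4.21×10^4, f = 0.02988, h_f = 52.1 m ≈ 51.5 m ✓

Q ≈ 0.00324 m³/s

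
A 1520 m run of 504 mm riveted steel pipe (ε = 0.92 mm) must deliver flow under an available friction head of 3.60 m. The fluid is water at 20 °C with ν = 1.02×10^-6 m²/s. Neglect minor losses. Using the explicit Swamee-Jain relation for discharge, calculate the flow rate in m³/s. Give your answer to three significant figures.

Swamee-Jain (Type II): Q = -0.965·√(gD⁵h_f/L)·ln[ε/(3.7D) + √(3.17ν²L/(gD³h_f))]
√(gD⁵h_f/L) = √(9.81·0.504⁵·3.60/1520) = 0.02749
ε/(3.7D) = 4.93×10^-4; √(3.17ν²L/(gD³h_f)) = 3.33×10^-5
Q = -0.965·0.02749·ln(5.266×10^-4) = 0.2002 m³/s
Check: V = 1.00 m/s, Re = 4.96×10^5, f = 0.02337, h_f = 3.62 m ≈ 3.60 m ✓

Q ≈ 0.200 m³/s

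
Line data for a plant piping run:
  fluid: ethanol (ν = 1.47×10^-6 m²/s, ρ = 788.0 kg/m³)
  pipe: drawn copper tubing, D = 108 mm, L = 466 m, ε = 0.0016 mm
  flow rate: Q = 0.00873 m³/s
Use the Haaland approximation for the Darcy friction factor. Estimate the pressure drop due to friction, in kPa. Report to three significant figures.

Δp ≈ 29.8 kPa

V = 4Q/(πD²) = 4·0.00873/(π·0.108²) = 0.9530 m/s
Re = VD/ν = 0.9530·0.108/1.47×10^-6 = 7.00×10^4 → turbulent
ε/D = 0.0016/108 = 1.48×10^-5
Haaland: f = 0.01927
h_f = f(L/D)V²/(2g) = 0.01927·(466/0.108)·0.9530²/(2·9.81) = 3.849 m
Δp = ρg·h_f = 788.0·9.81·3.849 = 29.75 kPa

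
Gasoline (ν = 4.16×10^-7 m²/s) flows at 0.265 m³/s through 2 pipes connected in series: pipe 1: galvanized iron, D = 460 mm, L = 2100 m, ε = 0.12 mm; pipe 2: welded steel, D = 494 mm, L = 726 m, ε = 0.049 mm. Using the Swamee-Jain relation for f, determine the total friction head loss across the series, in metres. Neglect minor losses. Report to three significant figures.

H ≈ 10.8 m

Pipe 1: V = 1.595 m/s, Re = 1.76×10^6, ε/D = 2.61×10^-4, f = 0.01506, h_1 = f(L/D)V²/2g = 8.909 m
Pipe 2: V = 1.383 m/s, Re = 1.64×10^6, ε/D = 9.92×10^-5, f = 0.01302, h_2 = f(L/D)V²/2g = 1.864 m
Series → Q common, losses add: H = Σh = 10.77 m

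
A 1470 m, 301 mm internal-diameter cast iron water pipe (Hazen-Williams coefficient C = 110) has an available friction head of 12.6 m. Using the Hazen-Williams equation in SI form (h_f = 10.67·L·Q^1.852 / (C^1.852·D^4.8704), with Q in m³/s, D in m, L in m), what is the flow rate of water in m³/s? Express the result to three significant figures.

Q ≈ 0.0997 m³/s

Rearranging: Q = [h_f·C^1.852·D^4.8704 / (10.67·L)]^(1/1.852)
Q = [12.6·110^1.852·0.301^4.8704 / (10.67·1470)]^0.540 = 0.09975 m³/s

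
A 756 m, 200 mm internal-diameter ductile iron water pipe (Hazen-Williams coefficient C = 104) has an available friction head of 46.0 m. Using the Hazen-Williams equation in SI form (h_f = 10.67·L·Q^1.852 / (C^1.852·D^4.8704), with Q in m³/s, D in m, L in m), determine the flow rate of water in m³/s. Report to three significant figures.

Q ≈ 0.0927 m³/s

Rearranging: Q = [h_f·C^1.852·D^4.8704 / (10.67·L)]^(1/1.852)
Q = [46.0·104^1.852·0.200^4.8704 / (10.67·756)]^0.540 = 0.09274 m³/s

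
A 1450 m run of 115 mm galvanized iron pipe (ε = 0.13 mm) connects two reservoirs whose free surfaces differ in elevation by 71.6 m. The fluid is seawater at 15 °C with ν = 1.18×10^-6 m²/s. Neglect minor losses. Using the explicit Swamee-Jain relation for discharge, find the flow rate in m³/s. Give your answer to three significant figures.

Swamee-Jain (Type II): Q = -0.965·√(gD⁵h_f/L)·ln[ε/(3.7D) + √(3.17ν²L/(gD³h_f))]
√(gD⁵h_f/L) = √(9.81·0.115⁵·71.6/1450) = 0.003121
ε/(3.7D) = 3.06×10^-4; √(3.17ν²L/(gD³h_f)) = 7.74×10^-5
Q = -0.965·0.003121·ln(3.829×10^-4) = 0.02370 m³/s
Check: V = 2.28 m/s, Re = 2.22×10^5, f = 0.02157, h_f = 72.2 m ≈ 71.6 m ✓

Q ≈ 0.0237 m³/s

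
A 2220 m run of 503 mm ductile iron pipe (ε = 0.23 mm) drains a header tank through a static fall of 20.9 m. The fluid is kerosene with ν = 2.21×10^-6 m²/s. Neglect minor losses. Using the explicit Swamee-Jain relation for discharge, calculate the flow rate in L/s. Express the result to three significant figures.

Q ≈ 460 L/s

Swamee-Jain (Type II): Q = -0.965·√(gD⁵h_f/L)·ln[ε/(3.7D) + √(3.17ν²L/(gD³h_f))]
√(gD⁵h_f/L) = √(9.81·0.503⁵·20.9/2220) = 0.05453
ε/(3.7D) = 1.24×10^-4; √(3.17ν²L/(gD³h_f)) = 3.63×10^-5
Q = -0.965·0.05453·ln(1.599×10^-4) = 0.4600 m³/s
Check: V = 2.31 m/s, Re = 5.27×10^5, f = 0.01746, h_f = 21.0 m ≈ 20.9 m ✓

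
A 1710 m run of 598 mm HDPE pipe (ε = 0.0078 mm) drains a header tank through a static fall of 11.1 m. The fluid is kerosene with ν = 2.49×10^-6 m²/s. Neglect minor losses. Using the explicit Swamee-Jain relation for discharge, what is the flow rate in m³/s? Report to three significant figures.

Q ≈ 0.679 m³/s

Swamee-Jain (Type II): Q = -0.965·√(gD⁵h_f/L)·ln[ε/(3.7D) + √(3.17ν²L/(gD³h_f))]
√(gD⁵h_f/L) = √(9.81·0.598⁵·11.1/1710) = 0.06978
ε/(3.7D) = 3.53×10^-6; √(3.17ν²L/(gD³h_f)) = 3.80×10^-5
Q = -0.965·0.06978·ln(4.152×10^-5) = 0.6794 m³/s
Check: V = 2.42 m/s, Re = 5.81×10^5, f = 0.01297, h_f = 11.1 m ≈ 11.1 m ✓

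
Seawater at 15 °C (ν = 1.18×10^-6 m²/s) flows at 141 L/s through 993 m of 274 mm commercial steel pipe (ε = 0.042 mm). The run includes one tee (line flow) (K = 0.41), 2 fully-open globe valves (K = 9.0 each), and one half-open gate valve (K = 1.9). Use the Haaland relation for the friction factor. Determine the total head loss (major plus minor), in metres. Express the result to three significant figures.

V = 4Q/(πD²) = 2.391 m/s; V²/2g = 0.2914 m
Re = 5.55×10^5, ε/D = 1.53×10^-4 → f = 0.01469 (Haaland)
Major: h_f = f(L/D)·V²/2g = 0.01469·3624·0.2914 = 15.52 m
Minor: ΣK = 20.3; h_m = ΣK·V²/2g = 5.919 m
Total H_L = 15.52 + 5.919 = 21.44 m

H_L ≈ 21.4 m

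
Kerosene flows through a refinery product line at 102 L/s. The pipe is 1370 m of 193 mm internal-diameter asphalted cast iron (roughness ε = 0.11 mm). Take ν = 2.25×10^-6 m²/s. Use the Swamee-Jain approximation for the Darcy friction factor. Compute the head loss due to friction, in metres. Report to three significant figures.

V = 4Q/(πD²) = 4·0.102/(π·0.193²) = 3.487 m/s
Re = VD/ν = 3.487·0.193/2.25×10^-6 = 2.99×10^5 → turbulent
ε/D = 0.11/193 = 5.70×10^-4
Swamee-Jain: f = 0.01872
h_f = f(L/D)V²/(2g) = 0.01872·(1370/0.193)·3.487²/(2·9.81) = 82.34 m

h_f ≈ 82.3 m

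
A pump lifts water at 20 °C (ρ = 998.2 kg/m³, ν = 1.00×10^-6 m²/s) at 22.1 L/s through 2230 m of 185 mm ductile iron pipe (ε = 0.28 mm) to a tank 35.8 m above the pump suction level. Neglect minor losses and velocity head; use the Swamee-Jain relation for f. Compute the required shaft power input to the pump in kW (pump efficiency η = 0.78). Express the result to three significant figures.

P_shaft ≈ 12.6 kW

V = 4Q/(πD²) = 0.8222 m/s; Re = 1.52×10^5; ε/D = 0.00151; f = 0.02334
h_f = f(L/D)V²/2g = 9.693 m
Total head H = z + h_f = 35.8 + 9.693 = 45.49 m
P_hyd = ρgQH = 998.2·9.81·0.0221·45.49 = 9.845 kW
P_shaft = P_hyd/η = 9.845/0.78 = 12.62 kW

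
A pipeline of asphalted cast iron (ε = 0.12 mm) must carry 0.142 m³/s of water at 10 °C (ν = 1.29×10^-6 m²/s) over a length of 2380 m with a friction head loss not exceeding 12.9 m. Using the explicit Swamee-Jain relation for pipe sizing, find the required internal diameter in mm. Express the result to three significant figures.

D ≈ 355 mm

Swamee-Jain (Type III): D = 0.66·[ε^1.25·(LQ²/(gh_f))^4.75 + ν·Q^9.4·(L/(gh_f))^5.2]^0.04
LQ²/(gh_f) = 0.3792; L/(gh_f) = 18.81
Term 1 = ε^1.25·(…)^4.75 = 1.26×10^-7; Term 2 = ν·Q^9.4·(…)^5.2 = 5.87×10^-8
D = 0.66·(1.26×10^-7 + 5.87×10^-8)^0.04 = 0.3549 m = 355 mm
Check: V = 1.44 m/s, Re = 3.95×10^5, f = 0.01694, h_f = 11.9 m ≈ 12.9 m ✓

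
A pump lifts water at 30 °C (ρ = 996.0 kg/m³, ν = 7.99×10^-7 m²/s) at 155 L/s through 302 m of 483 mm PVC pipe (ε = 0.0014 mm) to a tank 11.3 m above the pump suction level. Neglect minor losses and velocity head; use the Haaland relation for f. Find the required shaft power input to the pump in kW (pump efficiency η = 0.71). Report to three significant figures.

P_shaft ≈ 24.7 kW

V = 4Q/(πD²) = 0.8460 m/s; Re = 5.11×10^5; ε/D = 2.90×10^-6; f = 0.01304
h_f = f(L/D)V²/2g = 0.2975 m
Total head H = z + h_f = 11.3 + 0.2975 = 11.60 m
P_hyd = ρgQH = 996.0·9.81·0.155·11.60 = 17.56 kW
P_shaft = P_hyd/η = 17.56/0.71 = 24.74 kW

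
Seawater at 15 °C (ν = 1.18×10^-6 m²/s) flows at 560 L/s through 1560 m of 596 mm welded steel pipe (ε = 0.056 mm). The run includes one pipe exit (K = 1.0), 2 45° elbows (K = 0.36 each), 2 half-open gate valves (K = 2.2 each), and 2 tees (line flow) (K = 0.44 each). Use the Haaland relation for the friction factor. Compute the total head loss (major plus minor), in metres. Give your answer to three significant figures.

H_L ≈ 8.54 m

V = 4Q/(πD²) = 2.007 m/s; V²/2g = 0.2054 m
Re = 1.01×10^6, ε/D = 9.40×10^-5 → f = 0.01322 (Haaland)
Major: h_f = f(L/D)·V²/2g = 0.01322·2617·0.2054 = 7.107 m
Minor: ΣK = 7.00; h_m = ΣK·V²/2g = 1.438 m
Total H_L = 7.107 + 1.438 = 8.544 m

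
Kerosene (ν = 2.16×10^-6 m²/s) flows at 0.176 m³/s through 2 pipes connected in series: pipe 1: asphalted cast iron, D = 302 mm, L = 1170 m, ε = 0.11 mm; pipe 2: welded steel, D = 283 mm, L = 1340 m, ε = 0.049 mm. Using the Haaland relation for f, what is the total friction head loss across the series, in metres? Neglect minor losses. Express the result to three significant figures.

H ≈ 49.6 m

Pipe 1: V = 2.457 m/s, Re = 3.44×10^5, ε/D = 3.64×10^-4, f = 0.01706, h_1 = f(L/D)V²/2g = 20.33 m
Pipe 2: V = 2.798 m/s, Re = 3.67×10^5, ε/D = 1.73×10^-4, f = 0.01550, h_2 = f(L/D)V²/2g = 29.28 m
Series → Q common, losses add: H = Σh = 49.61 m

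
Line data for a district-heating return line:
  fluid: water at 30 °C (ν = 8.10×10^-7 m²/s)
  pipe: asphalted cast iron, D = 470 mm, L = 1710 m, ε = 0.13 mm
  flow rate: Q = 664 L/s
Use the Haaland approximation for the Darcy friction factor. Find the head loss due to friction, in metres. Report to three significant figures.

h_f ≈ 40.8 m

V = 4Q/(πD²) = 4·0.664/(π·0.470²) = 3.827 m/s
Re = VD/ν = 3.827·0.470/8.10×10^-7 = 2.22×10^6 → turbulent
ε/D = 0.13/470 = 2.77×10^-4
Haaland: f = 0.01503
h_f = f(L/D)V²/(2g) = 0.01503·(1710/0.470)·3.827²/(2·9.81) = 40.82 m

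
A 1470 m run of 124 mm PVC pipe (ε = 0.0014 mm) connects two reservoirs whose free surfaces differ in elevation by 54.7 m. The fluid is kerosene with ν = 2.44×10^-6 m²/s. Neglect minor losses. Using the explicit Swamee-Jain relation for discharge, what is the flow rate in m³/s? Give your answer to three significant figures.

Swamee-Jain (Type II): Q = -0.965·√(gD⁵h_f/L)·ln[ε/(3.7D) + √(3.17ν²L/(gD³h_f))]
√(gD⁵h_f/L) = √(9.81·0.124⁵·54.7/1470) = 0.003271
ε/(3.7D) = 3.05×10^-6; √(3.17ν²L/(gD³h_f)) = 1.65×10^-4
Q = -0.965·0.003271·ln(1.677×10^-4) = 0.02744 m³/s
Check: V = 2.27 m/s, Re = 1.15×10^5, f = 0.01741, h_f = 54.3 m ≈ 54.7 m ✓

Q ≈ 0.0274 m³/s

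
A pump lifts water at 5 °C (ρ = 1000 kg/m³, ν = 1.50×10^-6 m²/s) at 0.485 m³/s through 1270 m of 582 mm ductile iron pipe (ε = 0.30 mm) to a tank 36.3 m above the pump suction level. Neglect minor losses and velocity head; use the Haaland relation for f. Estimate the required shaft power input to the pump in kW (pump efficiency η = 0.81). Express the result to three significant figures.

P_shaft ≈ 251 kW

V = 4Q/(πD²) = 1.823 m/s; Re = 7.07×10^5; ε/D = 5.15×10^-4; f = 0.01745
h_f = f(L/D)V²/2g = 6.449 m
Total head H = z + h_f = 36.3 + 6.449 = 42.75 m
P_hyd = ρgQH = 1000·9.81·0.485·42.75 = 203.4 kW
P_shaft = P_hyd/η = 203.4/0.81 = 251.1 kW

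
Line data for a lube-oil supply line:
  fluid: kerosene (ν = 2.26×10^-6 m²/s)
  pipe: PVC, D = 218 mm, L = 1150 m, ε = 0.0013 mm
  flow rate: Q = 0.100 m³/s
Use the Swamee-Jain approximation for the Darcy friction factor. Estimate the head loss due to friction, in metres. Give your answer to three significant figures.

V = 4Q/(πD²) = 4·0.100/(π·0.218²) = 2.679 m/s
Re = VD/ν = 2.679·0.218/2.26×10^-6 = 2.58×10^5 → turbulent
ε/D = 0.0013/218 = 5.96×10^-6
Swamee-Jain: f = 0.01485
h_f = f(L/D)V²/(2g) = 0.01485·(1150/0.218)·2.679²/(2·9.81) = 28.66 m

h_f ≈ 28.7 m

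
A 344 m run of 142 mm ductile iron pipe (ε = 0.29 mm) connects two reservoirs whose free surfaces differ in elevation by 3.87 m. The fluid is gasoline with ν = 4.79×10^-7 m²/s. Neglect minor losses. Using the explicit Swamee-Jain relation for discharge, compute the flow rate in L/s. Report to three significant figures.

Swamee-Jain (Type II): Q = -0.965·√(gD⁵h_f/L)·ln[ε/(3.7D) + √(3.17ν²L/(gD³h_f))]
√(gD⁵h_f/L) = √(9.81·0.142⁵·3.87/344) = 0.002524
ε/(3.7D) = 5.52×10^-4; √(3.17ν²L/(gD³h_f)) = 4.80×10^-5
Q = -0.965·0.002524·ln(5.999×10^-4) = 0.01807 m³/s
Check: V = 1.14 m/s, Re = 3.38×10^5, f = 0.02422, h_f = 3.89 m ≈ 3.87 m ✓

Q ≈ 18.1 L/s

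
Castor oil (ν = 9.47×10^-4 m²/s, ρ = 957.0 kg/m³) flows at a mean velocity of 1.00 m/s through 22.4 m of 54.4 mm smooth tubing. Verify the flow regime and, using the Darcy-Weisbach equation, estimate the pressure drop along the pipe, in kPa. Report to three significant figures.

Δp ≈ 220 kPa

Re = VD/ν = 1.00·0.05440/9.47×10^-4 = 57.4 → laminar (Re < 2300)
f = 64/Re = 1.114
h_f = f(L/D)V²/(2g) = 1.114·(22.4/0.05440)·1.00²/(2·9.81) = 23.38 m
Δp = ρg·h_f = 957.0·9.81·23.38 = 219.5 kPa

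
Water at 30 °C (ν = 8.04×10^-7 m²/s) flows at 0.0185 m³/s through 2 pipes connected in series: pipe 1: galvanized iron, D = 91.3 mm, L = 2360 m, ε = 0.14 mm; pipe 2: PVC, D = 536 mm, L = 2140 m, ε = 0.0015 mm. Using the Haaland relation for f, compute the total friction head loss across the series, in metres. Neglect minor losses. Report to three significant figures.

H ≈ 237 m

Pipe 1: V = 2.826 m/s, Re = 3.21×10^5, ε/D = 0.00153, f = 0.02249, h_1 = f(L/D)V²/2g = 236.6 m
Pipe 2: V = 0.08199 m/s, Re = 5.47×10^4, ε/D = 2.80×10^-6, f = 0.02031, h_2 = f(L/D)V²/2g = 0.02778 m
Series → Q common, losses add: H = Σh = 236.6 m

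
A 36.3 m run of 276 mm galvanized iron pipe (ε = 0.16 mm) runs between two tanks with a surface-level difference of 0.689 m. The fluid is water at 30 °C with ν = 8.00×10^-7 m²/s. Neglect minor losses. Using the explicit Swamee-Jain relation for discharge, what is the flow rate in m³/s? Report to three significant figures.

Q ≈ 0.144 m³/s

Swamee-Jain (Type II): Q = -0.965·√(gD⁵h_f/L)·ln[ε/(3.7D) + √(3.17ν²L/(gD³h_f))]
√(gD⁵h_f/L) = √(9.81·0.276⁵·0.689/36.3) = 0.01727
ε/(3.7D) = 1.57×10^-4; √(3.17ν²L/(gD³h_f)) = 2.28×10^-5
Q = -0.965·0.01727·ln(1.794×10^-4) = 0.1437 m³/s
Check: V = 2.40 m/s, Re = 8.29×10^5, f = 0.01791, h_f = 0.693 m ≈ 0.689 m ✓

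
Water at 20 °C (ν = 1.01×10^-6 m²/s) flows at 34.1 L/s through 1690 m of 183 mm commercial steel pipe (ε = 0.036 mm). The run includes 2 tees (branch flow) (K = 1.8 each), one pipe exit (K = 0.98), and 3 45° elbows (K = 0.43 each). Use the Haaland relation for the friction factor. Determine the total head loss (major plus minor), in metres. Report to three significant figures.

H_L ≈ 13.6 m

V = 4Q/(πD²) = 1.296 m/s; V²/2g = 0.08567 m
Re = 2.35×10^5, ε/D = 1.97×10^-4 → f = 0.01650 (Haaland)
Major: h_f = f(L/D)·V²/2g = 0.01650·9235·0.08567 = 13.06 m
Minor: ΣK = 5.87; h_m = ΣK·V²/2g = 0.5029 m
Total H_L = 13.06 + 0.5029 = 13.56 m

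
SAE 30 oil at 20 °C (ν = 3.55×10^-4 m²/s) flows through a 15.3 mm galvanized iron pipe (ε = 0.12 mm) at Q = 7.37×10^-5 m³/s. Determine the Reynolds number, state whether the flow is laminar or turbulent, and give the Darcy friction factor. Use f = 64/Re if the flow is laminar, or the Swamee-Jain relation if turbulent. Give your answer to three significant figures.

Re ≈ 17.3; laminar; f = 64/Re ≈ 3.70

V = 4Q/(πD²) = 0.4009 m/s
Re = VD/ν = 0.4009·0.0153/3.55×10^-4 = 17.3
Re < 2300 → laminar → f = 64/Re = 3.704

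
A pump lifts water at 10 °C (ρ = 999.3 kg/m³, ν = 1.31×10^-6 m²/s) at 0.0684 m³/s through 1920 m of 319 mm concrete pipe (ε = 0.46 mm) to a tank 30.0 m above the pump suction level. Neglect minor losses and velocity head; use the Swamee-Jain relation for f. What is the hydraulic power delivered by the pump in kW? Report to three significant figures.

V = 4Q/(πD²) = 0.8558 m/s; Re = 2.08×10^5; ε/D = 0.00144; f = 0.02274
h_f = f(L/D)V²/2g = 5.110 m
Total head H = z + h_f = 30.0 + 5.110 = 35.11 m
P_hyd = ρgQH = 999.3·9.81·0.0684·35.11 = 23.54 kW

P_hyd ≈ 23.5 kW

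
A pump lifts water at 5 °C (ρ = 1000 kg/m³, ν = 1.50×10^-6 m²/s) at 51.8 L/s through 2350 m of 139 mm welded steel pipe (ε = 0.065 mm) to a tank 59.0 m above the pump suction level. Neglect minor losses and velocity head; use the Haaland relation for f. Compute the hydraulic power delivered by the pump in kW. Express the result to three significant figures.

P_hyd ≈ 121 kW

V = 4Q/(πD²) = 3.414 m/s; Re = 3.16×10^5; ε/D = 4.68×10^-4; f = 0.01782
h_f = f(L/D)V²/2g = 178.9 m
Total head H = z + h_f = 59.0 + 178.9 = 237.9 m
P_hyd = ρgQH = 1000·9.81·0.0518·237.9 = 120.9 kW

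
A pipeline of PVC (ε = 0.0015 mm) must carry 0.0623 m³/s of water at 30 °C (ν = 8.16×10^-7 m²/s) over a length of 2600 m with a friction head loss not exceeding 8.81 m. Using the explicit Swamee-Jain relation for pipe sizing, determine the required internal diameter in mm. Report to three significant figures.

D ≈ 269 mm

Swamee-Jain (Type III): D = 0.66·[ε^1.25·(LQ²/(gh_f))^4.75 + ν·Q^9.4·(L/(gh_f))^5.2]^0.04
LQ²/(gh_f) = 0.1168; L/(gh_f) = 30.08
Term 1 = ε^1.25·(…)^4.75 = 1.95×10^-12; Term 2 = ν·Q^9.4·(…)^5.2 = 1.85×10^-10
D = 0.66·(1.95×10^-12 + 1.85×10^-10)^0.04 = 0.2694 m = 269 mm
Check: V = 1.09 m/s, Re = 3.61×10^5, f = 0.01396, h_f = 8.20 m ≈ 8.81 m ✓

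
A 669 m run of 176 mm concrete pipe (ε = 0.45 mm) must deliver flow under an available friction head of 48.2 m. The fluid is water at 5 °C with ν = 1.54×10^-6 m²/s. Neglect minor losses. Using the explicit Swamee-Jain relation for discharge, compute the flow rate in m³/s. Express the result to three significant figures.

Q ≈ 0.0761 m³/s

Swamee-Jain (Type II): Q = -0.965·√(gD⁵h_f/L)·ln[ε/(3.7D) + √(3.17ν²L/(gD³h_f))]
√(gD⁵h_f/L) = √(9.81·0.176⁵·48.2/669) = 0.01093
ε/(3.7D) = 6.91×10^-4; √(3.17ν²L/(gD³h_f)) = 4.42×10^-5
Q = -0.965·0.01093·ln(7.352×10^-4) = 0.07607 m³/s
Check: V = 3.13 m/s, Re = 3.57×10^5, f = 0.02559, h_f = 48.5 m ≈ 48.2 m ✓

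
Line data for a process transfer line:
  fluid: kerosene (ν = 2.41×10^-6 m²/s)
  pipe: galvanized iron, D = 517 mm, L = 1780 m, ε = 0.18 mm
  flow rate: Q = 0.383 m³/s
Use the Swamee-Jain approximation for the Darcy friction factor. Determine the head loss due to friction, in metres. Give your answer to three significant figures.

V = 4Q/(πD²) = 4·0.383/(π·0.517²) = 1.824 m/s
Re = VD/ν = 1.824·0.517/2.41×10^-6 = 3.91×10^5 → turbulent
ε/D = 0.18/517 = 3.48×10^-4
Swamee-Jain: f = 0.01703
h_f = f(L/D)V²/(2g) = 0.01703·(1780/0.517)·1.824²/(2·9.81) = 9.945 m

h_f ≈ 9.94 m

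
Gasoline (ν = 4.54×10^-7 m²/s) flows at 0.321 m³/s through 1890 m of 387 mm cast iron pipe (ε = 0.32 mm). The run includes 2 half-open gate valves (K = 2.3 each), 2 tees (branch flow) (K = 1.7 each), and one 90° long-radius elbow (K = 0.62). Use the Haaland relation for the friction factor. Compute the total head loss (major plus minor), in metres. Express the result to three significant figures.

H_L ≈ 38.4 m

V = 4Q/(πD²) = 2.729 m/s; V²/2g = 0.3796 m
Re = 2.33×10^6, ε/D = 8.27×10^-4 → f = 0.01893 (Haaland)
Major: h_f = f(L/D)·V²/2g = 0.01893·4884·0.3796 = 35.09 m
Minor: ΣK = 8.62; h_m = ΣK·V²/2g = 3.272 m
Total H_L = 35.09 + 3.272 = 38.36 m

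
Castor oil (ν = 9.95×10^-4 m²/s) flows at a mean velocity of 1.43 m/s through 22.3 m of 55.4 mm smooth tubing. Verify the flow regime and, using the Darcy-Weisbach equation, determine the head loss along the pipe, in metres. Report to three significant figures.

h_f ≈ 33.7 m

Re = VD/ν = 1.43·0.05540/9.95×10^-4 = 79.6 → laminar (Re < 2300)
f = 64/Re = 0.8038
h_f = f(L/D)V²/(2g) = 0.8038·(22.3/0.05540)·1.43²/(2·9.81) = 33.72 m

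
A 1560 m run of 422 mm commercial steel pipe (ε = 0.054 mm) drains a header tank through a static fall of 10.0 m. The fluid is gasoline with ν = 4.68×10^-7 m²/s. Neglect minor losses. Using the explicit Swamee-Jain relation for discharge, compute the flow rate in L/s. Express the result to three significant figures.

Swamee-Jain (Type II): Q = -0.965·√(gD⁵h_f/L)·ln[ε/(3.7D) + √(3.17ν²L/(gD³h_f))]
√(gD⁵h_f/L) = √(9.81·0.422⁵·10.0/1560) = 0.02901
ε/(3.7D) = 3.46×10^-5; √(3.17ν²L/(gD³h_f)) = 1.21×10^-5
Q = -0.965·0.02901·ln(4.671×10^-5) = 0.2792 m³/s
Check: V = 2.00 m/s, Re = 1.80×10^6, f = 0.01341, h_f = 10.1 m ≈ 10.0 m ✓

Q ≈ 279 L/s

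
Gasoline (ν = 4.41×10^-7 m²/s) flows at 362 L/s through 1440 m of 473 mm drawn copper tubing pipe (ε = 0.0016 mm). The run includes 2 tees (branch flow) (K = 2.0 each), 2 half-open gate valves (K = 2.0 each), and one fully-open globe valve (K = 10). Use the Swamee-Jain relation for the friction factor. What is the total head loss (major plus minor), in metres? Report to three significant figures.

V = 4Q/(πD²) = 2.060 m/s; V²/2g = 0.2163 m
Re = 2.21×10^6, ε/D = 3.38×10^-6 → f = 0.01034 (Swamee-Jain)
Major: h_f = f(L/D)·V²/2g = 0.01034·3044·0.2163 = 6.810 m
Minor: ΣK = 18.0; h_m = ΣK·V²/2g = 3.894 m
Total H_L = 6.810 + 3.894 = 10.70 m

H_L ≈ 10.7 m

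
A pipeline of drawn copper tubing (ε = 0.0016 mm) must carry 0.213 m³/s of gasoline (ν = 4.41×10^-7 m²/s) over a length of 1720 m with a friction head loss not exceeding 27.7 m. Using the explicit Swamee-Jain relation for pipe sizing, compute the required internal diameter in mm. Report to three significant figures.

D ≈ 302 mm

Swamee-Jain (Type III): D = 0.66·[ε^1.25·(LQ²/(gh_f))^4.75 + ν·Q^9.4·(L/(gh_f))^5.2]^0.04
LQ²/(gh_f) = 0.2872; L/(gh_f) = 6.330
Term 1 = ε^1.25·(…)^4.75 = 1.52×10^-10; Term 2 = ν·Q^9.4·(…)^5.2 = 3.15×10^-9
D = 0.66·(1.52×10^-10 + 3.15×10^-9)^0.04 = 0.3022 m = 302 mm
Check: V = 2.97 m/s, Re = 2.03×10^6, f = 0.01054, h_f = 27.0 m ≈ 27.7 m ✓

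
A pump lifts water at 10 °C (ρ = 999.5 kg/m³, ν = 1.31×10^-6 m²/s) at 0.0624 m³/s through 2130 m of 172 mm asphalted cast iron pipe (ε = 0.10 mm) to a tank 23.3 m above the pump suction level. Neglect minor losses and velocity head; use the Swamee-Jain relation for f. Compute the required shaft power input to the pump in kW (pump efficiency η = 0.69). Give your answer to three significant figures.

V = 4Q/(πD²) = 2.686 m/s; Re = 3.53×10^5; ε/D = 5.81×10^-4; f = 0.01860
h_f = f(L/D)V²/2g = 84.66 m
Total head H = z + h_f = 23.3 + 84.66 = 108.0 m
P_hyd = ρgQH = 999.5·9.81·0.0624·108.0 = 66.05 kW
P_shaft = P_hyd/η = 66.05/0.69 = 95.73 kW

P_shaft ≈ 95.7 kW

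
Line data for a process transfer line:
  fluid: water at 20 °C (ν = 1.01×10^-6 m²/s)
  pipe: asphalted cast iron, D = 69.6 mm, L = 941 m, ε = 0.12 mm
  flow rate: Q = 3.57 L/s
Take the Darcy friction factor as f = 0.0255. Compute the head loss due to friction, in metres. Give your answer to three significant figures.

h_f ≈ 15.5 m

V = 4Q/(πD²) = 4·0.00357/(π·0.0696²) = 0.9383 m/s
h_f = f(L/D)V²/(2g) = 0.02550·(941/0.0696)·0.9383²/(2·9.81) = 15.47 m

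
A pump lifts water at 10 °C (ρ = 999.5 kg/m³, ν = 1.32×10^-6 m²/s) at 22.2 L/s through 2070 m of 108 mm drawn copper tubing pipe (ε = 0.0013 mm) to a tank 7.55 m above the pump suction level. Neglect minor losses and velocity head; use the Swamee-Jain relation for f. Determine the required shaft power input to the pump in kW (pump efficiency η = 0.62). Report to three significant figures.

V = 4Q/(πD²) = 2.423 m/s; Re = 1.98×10^5; ε/D = 1.20×10^-5; f = 0.01567
h_f = f(L/D)V²/2g = 89.89 m
Total head H = z + h_f = 7.55 + 89.89 = 97.44 m
P_hyd = ρgQH = 999.5·9.81·0.0222·97.44 = 21.21 kW
P_shaft = P_hyd/η = 21.21/0.62 = 34.21 kW

P_shaft ≈ 34.2 kW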